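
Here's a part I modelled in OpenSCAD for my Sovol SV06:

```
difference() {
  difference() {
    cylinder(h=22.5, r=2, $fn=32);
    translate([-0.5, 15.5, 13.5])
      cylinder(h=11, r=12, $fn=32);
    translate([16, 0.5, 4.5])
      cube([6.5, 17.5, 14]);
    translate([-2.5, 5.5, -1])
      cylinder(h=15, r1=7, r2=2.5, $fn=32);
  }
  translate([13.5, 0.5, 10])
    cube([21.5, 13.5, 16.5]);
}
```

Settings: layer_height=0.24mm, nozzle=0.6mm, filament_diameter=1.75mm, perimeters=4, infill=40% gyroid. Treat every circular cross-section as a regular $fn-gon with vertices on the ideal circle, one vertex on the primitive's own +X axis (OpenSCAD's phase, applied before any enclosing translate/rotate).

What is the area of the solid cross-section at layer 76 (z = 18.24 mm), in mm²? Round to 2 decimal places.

At z = 18.24 mm: the cylinder: section is a regular 32-gon, circumradius r=2 (area = (32/2)·2.000²·sin(360°/32) = 12.49 mm²); the r=12 cylinder at (-0.5, 15.5) contributes a regular 32-gon of circumradius 12 (area = (32/2)·12.000²·sin(360°/32) = 449.49 mm²); the 6.5×17.5 cube at (16, 0.5) contributes its full rectangle (area 113.75 mm²); the cone at (-2.5, 5.5) is absent (z outside [-1, 14]); After the difference (first − rest): starting from the r=2 cylinder (12.49 mm²), the r=12 cylinder at (-0.5, 15.5) misses the remaining region (no effect); the 6.5×17.5 cube at (16, 0.5) misses the remaining region (no effect) — area = 12.49 mm²; the cube at (13.5, 0.5) is present — its section is the full 21.5×13.5 rectangle (area 290.25 mm²); Subtracting the remaining from the first: starting from the result so far (12.49 mm²), the 21.5×13.5 cube at (13.5, 0.5) misses the remaining region (no effect) — area = 12.49 mm². Overall, the cross-section is a single solid region. Net area = 12.49 mm².

12.49 mm²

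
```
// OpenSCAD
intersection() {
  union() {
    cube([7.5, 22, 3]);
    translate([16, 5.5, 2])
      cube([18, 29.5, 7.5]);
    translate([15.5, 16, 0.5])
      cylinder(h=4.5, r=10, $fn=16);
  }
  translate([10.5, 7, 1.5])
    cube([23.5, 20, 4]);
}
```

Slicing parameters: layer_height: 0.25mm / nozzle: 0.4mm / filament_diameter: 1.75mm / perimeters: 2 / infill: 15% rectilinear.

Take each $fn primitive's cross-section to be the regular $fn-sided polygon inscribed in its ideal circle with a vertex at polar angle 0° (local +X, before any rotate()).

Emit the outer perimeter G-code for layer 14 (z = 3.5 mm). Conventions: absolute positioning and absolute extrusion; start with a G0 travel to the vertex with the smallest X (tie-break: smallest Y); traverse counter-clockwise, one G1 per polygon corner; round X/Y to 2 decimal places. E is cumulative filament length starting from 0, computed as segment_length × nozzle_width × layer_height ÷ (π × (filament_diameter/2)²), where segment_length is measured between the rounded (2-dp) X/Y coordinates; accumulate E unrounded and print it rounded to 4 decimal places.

G0 X10.50 Y7.55 Z3.50
G1 X11.32 Y7.00 E0.0411
G1 X34.00 Y7.00 E0.9840
G1 X34.00 Y27.00 E1.8155
G1 X16.00 Y27.00 E2.5638
G1 X16.00 Y25.90 E2.6096
G1 X15.50 Y26.00 E2.6308
G1 X11.67 Y25.24 E2.7931
G1 X10.50 Y24.45 E2.8518
G1 X10.50 Y7.55 E3.5544

At z = 3.5 mm: the cube does not reach this height (z outside [0, 3]); the 18×29.5 cube at (16, 5.5) contributes its full rectangle; the r=10 cylinder at (15.5, 16) contributes a regular 16-gon of circumradius 10; Merging all regions: the regions partially overlap (shared area 143.12 mm²), so overlapping operands fuse into one piece — 1 connected region; the cube at (10.5, 7) is present — its section is the full 23.5×20 rectangle; Taking the intersection: the 23.5×20 cube at (10.5, 7) partially overlaps that combined region; clipping to the common part keeps 461.44 mm² — 1 connected region. The outline is a single polygon with 9 vertices. Extrusion per mm of travel: 0.4 × 0.25 / (π × 0.875²) = 0.041575. Accumulating E over each segment gives final E = 3.5544.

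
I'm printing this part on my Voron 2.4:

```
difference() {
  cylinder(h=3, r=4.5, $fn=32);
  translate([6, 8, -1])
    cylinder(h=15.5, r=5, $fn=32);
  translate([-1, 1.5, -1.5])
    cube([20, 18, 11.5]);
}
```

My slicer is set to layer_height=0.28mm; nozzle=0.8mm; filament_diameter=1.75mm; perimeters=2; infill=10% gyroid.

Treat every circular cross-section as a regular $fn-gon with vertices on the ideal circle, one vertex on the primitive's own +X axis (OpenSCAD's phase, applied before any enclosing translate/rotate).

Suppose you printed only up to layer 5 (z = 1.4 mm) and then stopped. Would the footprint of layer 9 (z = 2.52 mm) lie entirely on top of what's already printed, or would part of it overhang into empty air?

Compare the two slices. At z = 1.4: the r=4.5 cylinder gives a regular 32-gon of circumradius 4.5 (constant along its height) (area = (32/2)·4.500²·sin(360°/32) = 63.21 mm²); the r=5 cylinder at (6, 8) gives a regular 32-gon of circumradius 5 (constant along its height) (area = (32/2)·5.000²·sin(360°/32) = 78.04 mm²); the 20×18 cube at (-1, 1.5) contributes its full rectangle (area 360.00 mm²); After the difference (first − rest): starting from the r=4.5 cylinder (63.21 mm²), the r=5 cylinder at (6, 8) misses the remaining region (no effect); the 20×18 cube at (-1, 1.5) partially overlaps it — only the 12.15 mm² overlap (of its 360.00 mm²) is removed, clipping the outline — area = 51.06 mm². At z = 2.52: the r=4.5 cylinder contributes a regular 32-gon of circumradius 4.5 (area = (32/2)·4.500²·sin(360°/32) = 63.21 mm²); the r=5 cylinder at (6, 8) contributes a regular 32-gon of circumradius 5 (area = (32/2)·5.000²·sin(360°/32) = 78.04 mm²); the cube at (-1, 1.5) (footprint 20×18) is included at this height (area 360.00 mm²); Subtracting the remaining from the first: starting from the r=4.5 cylinder (63.21 mm²), the r=5 cylinder at (6, 8) misses the remaining region (no effect); the 20×18 cube at (-1, 1.5) partially overlaps it — only the 12.15 mm² overlap (of its 360.00 mm²) is removed, clipping the outline — area = 51.06 mm². Checking containment: the cross-section at z = 2.52 is a subset of the cross-section at z = 1.4.

entirely on top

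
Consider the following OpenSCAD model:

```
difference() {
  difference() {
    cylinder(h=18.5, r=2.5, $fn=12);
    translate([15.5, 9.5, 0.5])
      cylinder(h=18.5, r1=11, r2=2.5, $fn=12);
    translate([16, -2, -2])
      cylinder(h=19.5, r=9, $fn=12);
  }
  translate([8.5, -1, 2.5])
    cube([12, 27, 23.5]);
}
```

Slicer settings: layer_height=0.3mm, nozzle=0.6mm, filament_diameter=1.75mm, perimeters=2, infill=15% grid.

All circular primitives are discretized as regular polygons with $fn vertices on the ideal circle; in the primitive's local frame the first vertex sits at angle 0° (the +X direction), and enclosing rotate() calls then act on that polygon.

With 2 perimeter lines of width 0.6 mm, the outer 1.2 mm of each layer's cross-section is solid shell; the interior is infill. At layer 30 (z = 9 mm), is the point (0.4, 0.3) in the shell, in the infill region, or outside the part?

infill

At z = 9 mm: the cylinder: section is a regular 12-gon, circumradius r=2.5; the cone at (15.5, 9.5) (r1=11→r2=2.5) has section circumradius 7.095 here — a regular 12-gon; the r=9 cylinder at (16, -2) gives a regular 12-gon of circumradius 9 (constant along its height); Taking the first minus the rest: starting from the r=2.5 cylinder, the cone at (15.5, 9.5) misses the remaining region (no effect); the r=9 cylinder at (16, -2) misses the remaining region (no effect) — 1 connected region; the 12×27 cube at (8.5, -1) contributes its full rectangle; After the difference (first − rest): starting from that combined region, the 12×27 cube at (8.5, -1) misses the remaining region (no effect) — 1 connected region. Overall, the cross-section is a single solid region. The nearest boundary edge runs (1.25, 2.17)→(2.17, 1.25); distance from the point to it = 1.92 mm. The point is inside the cross-section and 1.92 mm from the nearest boundary — more than the 1.2 mm shell width (2 × 0.6), so it's in the infill interior.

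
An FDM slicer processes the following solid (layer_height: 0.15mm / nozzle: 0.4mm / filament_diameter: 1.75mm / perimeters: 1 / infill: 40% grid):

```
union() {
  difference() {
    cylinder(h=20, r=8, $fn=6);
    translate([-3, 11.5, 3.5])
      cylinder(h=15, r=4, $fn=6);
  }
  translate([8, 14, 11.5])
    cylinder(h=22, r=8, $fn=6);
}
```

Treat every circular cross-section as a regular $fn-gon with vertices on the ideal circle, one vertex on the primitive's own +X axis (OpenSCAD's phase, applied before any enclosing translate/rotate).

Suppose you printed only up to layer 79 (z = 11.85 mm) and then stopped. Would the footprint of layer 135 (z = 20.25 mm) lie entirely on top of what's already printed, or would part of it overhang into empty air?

Compare the two slices. At z = 11.85: the r=8 cylinder gives a regular 6-gon of circumradius 8 (constant along its height) (area = (6/2)·8.000²·sin(360°/6) = 166.28 mm²); the r=4 cylinder at (-3, 11.5) contributes a regular 6-gon of circumradius 4 (area = (6/2)·4.000²·sin(360°/6) = 41.57 mm²); After the difference (first − rest): starting from the r=8 cylinder (166.28 mm²), the r=4 cylinder at (-3, 11.5) misses the remaining region (no effect) — area = 166.28 mm²; the r=8 cylinder at (8, 14) contributes a regular 6-gon of circumradius 8 (area = (6/2)·8.000²·sin(360°/6) = 166.28 mm²); Merging all regions: the 2 present regions are separate (no shared area or edge), so areas and boundary lengths simply add and each stays a separate island — area = 332.55 mm². At z = 20.25: the cylinder is absent (z outside [0, 20]); the cylinder at (-3, 11.5) is not intersected at this z (z outside [3.5, 18.5]); After the difference (first − rest): the first operand is absent here, so nothing remains; the r=8 cylinder at (8, 14) gives a regular 6-gon of circumradius 8 (constant along its height) (area = (6/2)·8.000²·sin(360°/6) = 166.28 mm²); Combining (union): only the r=8 cylinder at (8, 14) is present, so the union is just that shape — area = 166.28 mm². Checking containment: the cross-section at z = 20.25 is a subset of the cross-section at z = 11.85.

entirely on top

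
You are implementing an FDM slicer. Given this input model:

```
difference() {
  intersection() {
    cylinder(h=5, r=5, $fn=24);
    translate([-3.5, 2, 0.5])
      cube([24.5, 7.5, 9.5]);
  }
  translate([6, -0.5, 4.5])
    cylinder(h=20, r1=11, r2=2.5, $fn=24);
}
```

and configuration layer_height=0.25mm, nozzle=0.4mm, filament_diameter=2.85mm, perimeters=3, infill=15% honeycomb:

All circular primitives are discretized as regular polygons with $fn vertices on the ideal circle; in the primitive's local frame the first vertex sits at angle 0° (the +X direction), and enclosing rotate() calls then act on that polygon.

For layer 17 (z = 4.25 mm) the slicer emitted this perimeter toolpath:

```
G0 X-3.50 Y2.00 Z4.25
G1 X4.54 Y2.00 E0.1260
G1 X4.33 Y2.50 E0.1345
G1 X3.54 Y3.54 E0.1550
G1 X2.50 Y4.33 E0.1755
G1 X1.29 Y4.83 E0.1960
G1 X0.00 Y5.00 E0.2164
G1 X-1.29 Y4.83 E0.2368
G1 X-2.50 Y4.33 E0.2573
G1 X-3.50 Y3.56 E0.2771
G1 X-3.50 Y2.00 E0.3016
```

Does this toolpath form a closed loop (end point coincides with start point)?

Start point (G0): (-3.50, 2.00). End point (last G1): the path returns to the start — closed.

yes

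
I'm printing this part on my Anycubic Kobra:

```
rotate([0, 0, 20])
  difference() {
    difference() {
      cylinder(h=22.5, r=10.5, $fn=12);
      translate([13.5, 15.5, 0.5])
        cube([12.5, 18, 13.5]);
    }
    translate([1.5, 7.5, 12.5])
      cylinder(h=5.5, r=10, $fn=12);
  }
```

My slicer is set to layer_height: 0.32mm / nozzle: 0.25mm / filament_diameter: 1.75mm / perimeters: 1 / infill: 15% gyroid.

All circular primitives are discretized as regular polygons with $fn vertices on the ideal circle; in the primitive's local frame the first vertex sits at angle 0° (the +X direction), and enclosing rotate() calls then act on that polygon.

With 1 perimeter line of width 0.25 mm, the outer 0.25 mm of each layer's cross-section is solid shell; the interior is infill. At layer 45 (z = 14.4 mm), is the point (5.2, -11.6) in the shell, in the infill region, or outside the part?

At z = 14.4 mm: the r=10.5 cylinder contributes a regular 12-gon of circumradius 10.5; the cube at (13.5, 15.5) does not reach this height (z outside [0.5, 14]); Subtracting the remaining from the first: none of the subtracted shapes is present at this height, so the r=10.5 cylinder is unchanged — 1 connected region; the r=10 cylinder at (1.5, 7.5) contributes a regular 12-gon of circumradius 10; Subtracting the remaining from the first: starting from that combined region, the r=10 cylinder at (1.5, 7.5) partially overlaps it — only the 165.33 mm² overlap (of its 300.00 mm²) is removed, clipping the outline — 1 connected region; (rotated 20° about Z; rotation is an isometry so areas/perimeters/island counts are preserved). Overall, the cross-section is a single solid region. Undo the 20° rotation: the query point maps to (0.919, -12.679) in the un-rotated model frame. The nearest boundary edge runs (5.25, -9.09)→(-0.00, -10.50); distance from the point to it = 2.34 mm. The point is not inside any of the regions above, so it lies outside the cross-section (2.34 mm from the nearest boundary).

outside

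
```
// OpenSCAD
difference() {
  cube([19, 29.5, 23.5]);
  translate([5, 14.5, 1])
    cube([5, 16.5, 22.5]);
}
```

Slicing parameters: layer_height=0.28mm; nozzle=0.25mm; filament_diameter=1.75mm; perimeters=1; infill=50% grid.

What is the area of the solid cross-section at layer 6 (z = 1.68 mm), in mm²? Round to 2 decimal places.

At z = 1.68 mm: the cube (footprint 19×29.5) is included at this height (area 560.50 mm²); the 5×16.5 cube at (5, 14.5) contributes its full rectangle (area 82.50 mm²); Subtracting the remaining from the first: starting from the 19×29.5 cube (560.50 mm²), the 5×16.5 cube at (5, 14.5) partially overlaps it — only the 75.00 mm² overlap (of its 82.50 mm²) is removed, clipping the outline — area = 485.50 mm². Overall, the cross-section is a single solid region. Net area = 485.50 mm².

485.50 mm²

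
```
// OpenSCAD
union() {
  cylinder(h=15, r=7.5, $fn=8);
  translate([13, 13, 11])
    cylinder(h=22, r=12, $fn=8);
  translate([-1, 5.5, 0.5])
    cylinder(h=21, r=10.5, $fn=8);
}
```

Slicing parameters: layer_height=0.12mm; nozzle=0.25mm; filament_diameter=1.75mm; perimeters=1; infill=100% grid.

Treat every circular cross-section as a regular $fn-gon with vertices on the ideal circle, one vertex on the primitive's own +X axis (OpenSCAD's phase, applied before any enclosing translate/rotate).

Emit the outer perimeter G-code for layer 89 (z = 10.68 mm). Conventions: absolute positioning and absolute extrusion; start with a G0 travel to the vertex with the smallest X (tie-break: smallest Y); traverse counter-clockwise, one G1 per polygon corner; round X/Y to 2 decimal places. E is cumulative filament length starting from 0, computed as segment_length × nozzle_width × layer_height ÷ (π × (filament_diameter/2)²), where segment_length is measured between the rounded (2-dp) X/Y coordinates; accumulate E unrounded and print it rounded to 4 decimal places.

At z = 10.68 mm: the r=7.5 cylinder gives a regular 8-gon of circumradius 7.5 (constant along its height); the cylinder at (13, 13) does not reach this height (z outside [11, 33]); the r=10.5 cylinder at (-1, 5.5) gives a regular 8-gon of circumradius 10.5 (constant along its height); Combining (union): the regions partially overlap (shared area 128.39 mm²), so overlapping operands fuse into one piece — 1 connected region. The outline is a single polygon with 12 vertices. Extrusion per mm of travel: 0.25 × 0.12 / (π × 0.875²) = 0.012473. Accumulating E over each segment gives final E = 0.8519.

G0 X-11.50 Y5.50 Z10.68
G1 X-8.42 Y-1.92 E0.1002
G1 X-6.35 Y-2.79 E0.1282
G1 X-5.30 Y-5.30 E0.1621
G1 X0.00 Y-7.50 E0.2337
G1 X5.30 Y-5.30 E0.3053
G1 X7.50 Y0.00 E0.3769
G1 X7.36 Y0.34 E0.3814
G1 X9.50 Y5.50 E0.4511
G1 X6.42 Y12.92 E0.5513
G1 X-1.00 Y16.00 E0.6515
G1 X-8.42 Y12.92 E0.7517
G1 X-11.50 Y5.50 E0.8519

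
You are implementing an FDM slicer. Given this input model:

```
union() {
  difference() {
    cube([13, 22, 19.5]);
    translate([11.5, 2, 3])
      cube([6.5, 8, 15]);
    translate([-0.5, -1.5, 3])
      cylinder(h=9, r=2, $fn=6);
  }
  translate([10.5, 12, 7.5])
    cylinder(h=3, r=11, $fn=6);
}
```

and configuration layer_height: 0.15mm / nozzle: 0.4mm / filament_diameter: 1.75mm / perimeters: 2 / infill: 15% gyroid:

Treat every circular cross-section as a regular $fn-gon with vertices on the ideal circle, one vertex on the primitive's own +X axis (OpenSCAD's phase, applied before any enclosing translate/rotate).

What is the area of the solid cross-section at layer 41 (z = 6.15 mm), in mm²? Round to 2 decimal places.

273.87 mm²

At z = 6.15 mm: the cube (footprint 13×22) is included at this height (area 286.00 mm²); the cube at (11.5, 2) (footprint 6.5×8) is included at this height (area 52.00 mm²); the r=2 cylinder at (-0.5, -1.5) contributes a regular 6-gon of circumradius 2 (area = (6/2)·2.000²·sin(360°/6) = 10.39 mm²); After the difference (first − rest): starting from the 13×22 cube (286.00 mm²), the 6.5×8 cube at (11.5, 2) partially overlaps it — only the 12.00 mm² overlap (of its 52.00 mm²) is removed, clipping the outline; the r=2 cylinder at (-0.5, -1.5) partially overlaps it — only the 0.13 mm² overlap (of its 10.39 mm²) is removed, clipping the outline — area = 273.87 mm²; the cylinder at (10.5, 12) is absent (z outside [7.5, 10.5]); Combining (union): only that combined region is present, so the union is just that shape — area = 273.87 mm². Overall, the cross-section is a single solid region. Net area = 273.87 mm².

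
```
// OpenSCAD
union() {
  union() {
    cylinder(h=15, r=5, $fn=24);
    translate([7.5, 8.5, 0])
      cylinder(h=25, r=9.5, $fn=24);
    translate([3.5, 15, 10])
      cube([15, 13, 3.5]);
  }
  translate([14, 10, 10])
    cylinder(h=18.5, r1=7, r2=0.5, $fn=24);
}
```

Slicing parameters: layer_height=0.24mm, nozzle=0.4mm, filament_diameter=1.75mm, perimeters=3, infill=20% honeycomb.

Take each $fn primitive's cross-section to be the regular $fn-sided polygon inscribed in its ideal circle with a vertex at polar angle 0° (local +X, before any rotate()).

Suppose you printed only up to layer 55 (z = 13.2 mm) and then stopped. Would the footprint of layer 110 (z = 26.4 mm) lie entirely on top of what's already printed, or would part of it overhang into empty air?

Compare the two slices. At z = 13.2: the r=5 cylinder contributes a regular 24-gon of circumradius 5 (area = (24/2)·5.000²·sin(360°/24) = 77.65 mm²); the r=9.5 cylinder at (7.5, 8.5) gives a regular 24-gon of circumradius 9.5 (constant along its height) (area = (24/2)·9.500²·sin(360°/24) = 280.30 mm²); the cube at (3.5, 15) is present — its section is the full 15×13 rectangle (area 195.00 mm²); Taking the union: the regions partially overlap — summed areas 552.95 mm² minus the doubly-counted overlap 42.05 mm² gives 510.90 mm² — area = 510.90 mm²; the cone at (14, 10) (r1=7→r2=0.5) has section circumradius 5.876 here — a regular 24-gon (area = (24/2)·5.876²·sin(360°/24) = 107.22 mm²); Merging all regions: the regions partially overlap — summed areas 618.12 mm² minus the doubly-counted overlap 80.27 mm² gives 537.85 mm² — area = 537.85 mm². At z = 26.4: the cylinder is absent (z outside [0, 15]); the cylinder at (7.5, 8.5) is absent (z outside [0, 25]); the cube at (3.5, 15) is absent (z outside [10, 13.5]); Merging all regions: nothing is present at this height; the cone at (14, 10): at t=0.886 of its height the radius interpolates to r₁+(r₂−r₁)t = 1.238, giving a regular 24-gon of that circumradius (area = (24/2)·1.238²·sin(360°/24) = 4.76 mm²); Combining (union): only the cone at (14, 10) is present, so the union is just that shape — area = 4.76 mm². Checking containment: the cross-section at z = 26.4 is a subset of the cross-section at z = 13.2.

entirely on top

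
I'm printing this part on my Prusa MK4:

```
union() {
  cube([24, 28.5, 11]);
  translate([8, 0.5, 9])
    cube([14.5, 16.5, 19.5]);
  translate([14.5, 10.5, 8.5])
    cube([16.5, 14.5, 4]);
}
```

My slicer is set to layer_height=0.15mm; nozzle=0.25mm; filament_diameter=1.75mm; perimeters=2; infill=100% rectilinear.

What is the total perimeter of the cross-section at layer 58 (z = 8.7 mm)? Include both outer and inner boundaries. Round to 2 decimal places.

119.00 mm

At z = 8.7 mm: the cube (footprint 24×28.5) is included at this height (perimeter 105.00 mm); the cube at (8, 0.5) is absent (z outside [9, 28.5]); the 16.5×14.5 cube at (14.5, 10.5) contributes its full rectangle (perimeter 62.00 mm); Combining (union): the regions partially overlap (shared area 137.75 mm²), so the edge portions inside another operand are dropped and the merged outline is re-measured after clipping — boundary = 119.00 mm. Overall, the cross-section is a single solid region. Total boundary length (outer) = 119.00 mm.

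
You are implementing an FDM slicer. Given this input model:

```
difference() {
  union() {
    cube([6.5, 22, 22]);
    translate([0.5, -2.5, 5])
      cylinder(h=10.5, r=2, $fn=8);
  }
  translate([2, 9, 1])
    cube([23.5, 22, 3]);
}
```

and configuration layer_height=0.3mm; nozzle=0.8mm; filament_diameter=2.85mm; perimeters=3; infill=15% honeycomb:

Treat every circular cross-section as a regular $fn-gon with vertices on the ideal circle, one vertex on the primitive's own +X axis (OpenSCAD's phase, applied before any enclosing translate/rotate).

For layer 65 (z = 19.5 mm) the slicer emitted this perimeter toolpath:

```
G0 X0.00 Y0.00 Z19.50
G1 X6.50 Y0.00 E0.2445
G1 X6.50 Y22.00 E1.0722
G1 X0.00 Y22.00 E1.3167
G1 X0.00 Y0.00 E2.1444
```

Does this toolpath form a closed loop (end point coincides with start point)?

yes

Start point (G0): (0.00, 0.00). End point (last G1): the path returns to the start — closed.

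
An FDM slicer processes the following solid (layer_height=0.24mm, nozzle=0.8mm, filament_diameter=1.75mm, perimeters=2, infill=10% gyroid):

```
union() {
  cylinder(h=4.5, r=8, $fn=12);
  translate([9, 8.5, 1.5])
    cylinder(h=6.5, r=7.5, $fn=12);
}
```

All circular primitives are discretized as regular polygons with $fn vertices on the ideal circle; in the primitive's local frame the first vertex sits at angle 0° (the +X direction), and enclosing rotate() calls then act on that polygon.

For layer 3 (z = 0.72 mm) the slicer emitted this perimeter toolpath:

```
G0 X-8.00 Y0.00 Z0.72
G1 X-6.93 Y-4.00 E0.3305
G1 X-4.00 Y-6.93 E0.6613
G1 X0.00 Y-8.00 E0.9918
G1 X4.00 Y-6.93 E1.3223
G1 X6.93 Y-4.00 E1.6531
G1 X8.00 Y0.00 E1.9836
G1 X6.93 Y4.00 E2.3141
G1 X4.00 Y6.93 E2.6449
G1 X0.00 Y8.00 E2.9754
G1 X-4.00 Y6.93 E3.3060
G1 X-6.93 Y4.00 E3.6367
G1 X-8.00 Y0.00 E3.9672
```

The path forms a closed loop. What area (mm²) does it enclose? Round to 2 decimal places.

Apply the shoelace formula to the sequence of (X, Y) vertices; enclosed area = 192.05 mm².

192.05 mm²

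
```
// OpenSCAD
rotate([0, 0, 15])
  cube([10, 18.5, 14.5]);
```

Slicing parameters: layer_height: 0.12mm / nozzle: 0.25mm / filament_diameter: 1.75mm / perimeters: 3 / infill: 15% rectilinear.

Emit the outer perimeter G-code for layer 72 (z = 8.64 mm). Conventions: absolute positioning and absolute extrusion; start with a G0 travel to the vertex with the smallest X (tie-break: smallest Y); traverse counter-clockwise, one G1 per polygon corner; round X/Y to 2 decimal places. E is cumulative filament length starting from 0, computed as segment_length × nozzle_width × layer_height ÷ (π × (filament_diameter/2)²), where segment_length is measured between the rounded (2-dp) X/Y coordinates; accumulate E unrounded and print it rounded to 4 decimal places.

G0 X-4.79 Y17.87 Z8.64
G1 X0.00 Y0.00 E0.2308
G1 X9.66 Y2.59 E0.3555
G1 X4.87 Y20.46 E0.5862
G1 X-4.79 Y17.87 E0.7110

At z = 8.64 mm: the cube is present — its section is the full 10×18.5 rectangle; (whole slice rotated 15° about Z — lengths, areas and connectivity unchanged). The outline is a single polygon with 4 vertices. Extrusion per mm of travel: 0.25 × 0.12 / (π × 0.875²) = 0.012473. Accumulating E over each segment gives final E = 0.7110.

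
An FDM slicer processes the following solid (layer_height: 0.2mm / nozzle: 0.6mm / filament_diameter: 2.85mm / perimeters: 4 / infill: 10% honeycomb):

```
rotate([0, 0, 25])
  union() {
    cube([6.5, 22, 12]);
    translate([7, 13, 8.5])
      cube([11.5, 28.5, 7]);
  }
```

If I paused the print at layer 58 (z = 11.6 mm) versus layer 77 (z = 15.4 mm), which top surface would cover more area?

Layer 58 (z = 11.6): the cube (footprint 6.5×22) is included at this height (area 143.00 mm²); the cube at (7, 13) (footprint 11.5×28.5) is included at this height (area 327.75 mm²); Combining (union): the 2 present regions are separate (no shared area or edge), so areas and boundary lengths simply add and each stays a separate island — area = 470.75 mm²; (whole slice rotated 25° about Z — lengths, areas and connectivity unchanged). So its area = 470.75 mm². Layer 77 (z = 15.4): the cube is not intersected at this z (z outside [0, 12]); the cube at (7, 13) (footprint 11.5×28.5) is included at this height (area 327.75 mm²); Merging all regions: only the 11.5×28.5 cube at (7, 13) is present, so the union is just that shape — area = 327.75 mm²; (rotated 25° about Z; rotation is an isometry so areas/perimeters/island counts are preserved). So its area = 327.75 mm². Layer 58 is larger (470.75 vs 327.75 mm²).

layer 58 (z = 11.6 mm)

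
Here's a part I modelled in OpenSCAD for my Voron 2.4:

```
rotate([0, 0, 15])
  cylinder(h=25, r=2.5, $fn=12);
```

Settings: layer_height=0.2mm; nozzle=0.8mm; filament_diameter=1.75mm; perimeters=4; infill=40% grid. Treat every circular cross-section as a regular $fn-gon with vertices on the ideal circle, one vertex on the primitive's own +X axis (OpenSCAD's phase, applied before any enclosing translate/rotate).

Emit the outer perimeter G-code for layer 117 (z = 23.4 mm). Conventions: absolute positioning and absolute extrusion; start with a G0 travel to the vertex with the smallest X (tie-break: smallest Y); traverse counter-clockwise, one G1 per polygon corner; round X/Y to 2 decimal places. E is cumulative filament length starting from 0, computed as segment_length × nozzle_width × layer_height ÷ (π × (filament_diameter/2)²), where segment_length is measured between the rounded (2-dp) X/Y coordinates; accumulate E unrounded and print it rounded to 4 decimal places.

G0 X-2.41 Y-0.65 Z23.40
G1 X-1.77 Y-1.77 E0.0858
G1 X-0.65 Y-2.41 E0.1716
G1 X0.65 Y-2.41 E0.2581
G1 X1.77 Y-1.77 E0.3439
G1 X2.41 Y-0.65 E0.4297
G1 X2.41 Y0.65 E0.5162
G1 X1.77 Y1.77 E0.6020
G1 X0.65 Y2.41 E0.6878
G1 X-0.65 Y2.41 E0.7743
G1 X-1.77 Y1.77 E0.8601
G1 X-2.41 Y0.65 E0.9459
G1 X-2.41 Y-0.65 E1.0324

At z = 23.4 mm: the r=2.5 cylinder contributes a regular 12-gon of circumradius 2.5; (rotated 15° about Z; rotation is an isometry so areas/perimeters/island counts are preserved). The outline is a single polygon with 12 vertices. Extrusion per mm of travel: 0.8 × 0.2 / (π × 0.875²) = 0.066520. Accumulating E over each segment gives final E = 1.0324.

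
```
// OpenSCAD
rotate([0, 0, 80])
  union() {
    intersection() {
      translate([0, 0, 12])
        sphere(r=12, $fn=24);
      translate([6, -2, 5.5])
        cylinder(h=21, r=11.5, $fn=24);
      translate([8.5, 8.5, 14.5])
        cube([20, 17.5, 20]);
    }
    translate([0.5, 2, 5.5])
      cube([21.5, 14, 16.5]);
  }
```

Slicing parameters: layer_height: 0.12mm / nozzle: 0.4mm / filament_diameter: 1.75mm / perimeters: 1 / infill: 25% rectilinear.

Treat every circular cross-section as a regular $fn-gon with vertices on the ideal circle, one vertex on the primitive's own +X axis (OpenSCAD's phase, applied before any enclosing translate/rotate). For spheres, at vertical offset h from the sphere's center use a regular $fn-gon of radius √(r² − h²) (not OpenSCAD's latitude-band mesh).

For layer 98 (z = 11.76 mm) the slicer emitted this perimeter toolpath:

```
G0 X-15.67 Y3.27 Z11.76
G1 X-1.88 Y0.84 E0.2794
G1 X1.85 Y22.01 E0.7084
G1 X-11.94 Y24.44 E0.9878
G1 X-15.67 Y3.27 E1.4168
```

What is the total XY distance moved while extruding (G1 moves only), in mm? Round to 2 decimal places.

Sum the Euclidean lengths of each G1 segment: total = 71.00 mm.

71.00 mm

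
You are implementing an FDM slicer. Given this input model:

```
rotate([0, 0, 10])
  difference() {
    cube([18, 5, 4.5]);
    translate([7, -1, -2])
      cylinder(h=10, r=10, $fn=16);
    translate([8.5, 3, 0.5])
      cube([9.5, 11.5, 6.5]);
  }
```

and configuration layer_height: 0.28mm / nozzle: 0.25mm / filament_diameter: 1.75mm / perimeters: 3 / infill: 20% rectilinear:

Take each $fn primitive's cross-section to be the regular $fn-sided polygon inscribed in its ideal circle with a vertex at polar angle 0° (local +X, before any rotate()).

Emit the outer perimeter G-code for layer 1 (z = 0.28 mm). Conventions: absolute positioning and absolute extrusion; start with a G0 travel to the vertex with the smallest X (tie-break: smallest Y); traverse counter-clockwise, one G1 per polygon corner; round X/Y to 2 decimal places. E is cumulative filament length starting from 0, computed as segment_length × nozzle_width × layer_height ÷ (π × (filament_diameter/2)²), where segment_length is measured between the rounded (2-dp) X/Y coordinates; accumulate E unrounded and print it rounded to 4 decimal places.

At z = 0.28 mm: the cube (footprint 18×5) is included at this height; the cylinder at (7, -1): section is a regular 16-gon, circumradius r=10; the cube at (8.5, 3) is not intersected at this z (z outside [0.5, 7]); Subtracting the remaining from the first: starting from the 18×5 cube, the r=10 cylinder at (7, -1) partially overlaps it — only the 80.41 mm² overlap (of its 306.15 mm²) is removed, clipping the outline — 1 connected region; (rotated 10° about Z; rotation is an isometry so areas/perimeters/island counts are preserved). The outline is a single polygon with 5 vertices. Extrusion per mm of travel: 0.25 × 0.28 / (π × 0.875²) = 0.029103. Accumulating E over each segment gives final E = 0.4339.

G0 X13.69 Y7.49 Z0.28
G1 X15.50 Y5.60 E0.0762
G1 X16.55 Y2.92 E0.1599
G1 X17.73 Y3.13 E0.1948
G1 X16.86 Y8.05 E0.3402
G1 X13.69 Y7.49 E0.4339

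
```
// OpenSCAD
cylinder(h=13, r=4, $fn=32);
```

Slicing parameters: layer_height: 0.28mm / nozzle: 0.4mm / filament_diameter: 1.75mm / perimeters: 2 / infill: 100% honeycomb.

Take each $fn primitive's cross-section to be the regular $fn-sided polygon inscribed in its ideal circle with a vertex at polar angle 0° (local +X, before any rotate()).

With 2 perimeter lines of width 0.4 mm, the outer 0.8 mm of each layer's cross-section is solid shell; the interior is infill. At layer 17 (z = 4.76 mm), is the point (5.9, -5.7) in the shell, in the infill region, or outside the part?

outside

At z = 4.76 mm: the cylinder: section is a regular 32-gon, circumradius r=4. Overall, the cross-section is a single solid region. The nearest boundary edge runs (2.22, -3.33)→(2.83, -2.83); distance from the point to it = 4.20 mm. The point is not inside any of the regions above, so it lies outside the cross-section (4.20 mm from the nearest boundary).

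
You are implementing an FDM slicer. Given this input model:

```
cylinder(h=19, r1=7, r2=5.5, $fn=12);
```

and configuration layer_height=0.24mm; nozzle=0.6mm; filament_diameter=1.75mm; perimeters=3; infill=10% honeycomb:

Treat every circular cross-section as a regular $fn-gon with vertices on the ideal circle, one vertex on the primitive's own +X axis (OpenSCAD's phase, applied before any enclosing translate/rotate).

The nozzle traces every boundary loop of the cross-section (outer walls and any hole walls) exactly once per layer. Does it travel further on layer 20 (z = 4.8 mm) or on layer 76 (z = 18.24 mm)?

Layer 20 (z = 4.8): the cone: at t=0.253 of its height the radius interpolates to r₁+(r₂−r₁)t = 6.621, giving a regular 12-gon of that circumradius (perimeter = 2·12·6.621·sin(180°/12) = 41.13 mm). So its perimeter = 41.13 mm. Layer 76 (z = 18.24): the cone contributes a regular 12-gon of circumradius 5.560 (interpolated between r1=7 and r2=5.5 at t=0.960) (perimeter = 2·12·5.560·sin(180°/12) = 34.54 mm). So its perimeter = 34.54 mm. Layer 20 is larger (41.13 vs 34.54 mm).

layer 20 (z = 4.8 mm)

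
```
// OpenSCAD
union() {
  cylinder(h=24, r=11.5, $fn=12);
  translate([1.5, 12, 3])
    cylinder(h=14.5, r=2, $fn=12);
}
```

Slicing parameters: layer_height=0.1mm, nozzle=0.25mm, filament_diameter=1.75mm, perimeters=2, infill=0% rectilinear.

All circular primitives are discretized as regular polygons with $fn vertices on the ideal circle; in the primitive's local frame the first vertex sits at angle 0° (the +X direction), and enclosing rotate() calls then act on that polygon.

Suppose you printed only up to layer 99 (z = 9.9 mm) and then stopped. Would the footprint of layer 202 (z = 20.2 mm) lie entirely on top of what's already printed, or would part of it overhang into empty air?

entirely on top

Compare the two slices. At z = 9.9: the r=11.5 cylinder contributes a regular 12-gon of circumradius 11.5 (area = (12/2)·11.500²·sin(360°/12) = 396.75 mm²); the r=2 cylinder at (1.5, 12) gives a regular 12-gon of circumradius 2 (constant along its height) (area = (12/2)·2.000²·sin(360°/12) = 12.00 mm²); Combining (union): the regions partially overlap — summed areas 408.75 mm² minus the doubly-counted overlap 2.67 mm² gives 406.08 mm² — area = 406.08 mm². At z = 20.2: the cylinder: section is a regular 12-gon, circumradius r=11.5 (area = (12/2)·11.500²·sin(360°/12) = 396.75 mm²); the cylinder at (1.5, 12) is absent (z outside [3, 17.5]); Taking the union: only the r=11.5 cylinder is present, so the union is just that shape — area = 396.75 mm². Checking containment: the cross-section at z = 20.2 is a subset of the cross-section at z = 9.9.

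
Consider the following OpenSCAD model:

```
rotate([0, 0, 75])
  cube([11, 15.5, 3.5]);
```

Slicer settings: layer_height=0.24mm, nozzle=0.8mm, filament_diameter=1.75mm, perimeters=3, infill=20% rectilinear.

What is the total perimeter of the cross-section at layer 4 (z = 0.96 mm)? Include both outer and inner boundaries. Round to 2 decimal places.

At z = 0.96 mm: the cube (footprint 11×15.5) is included at this height (perimeter 53.00 mm); (whole slice rotated 75° about Z — lengths, areas and connectivity unchanged). Overall, the cross-section is a single solid region. Total boundary length (outer) = 53.00 mm.

53.00 mm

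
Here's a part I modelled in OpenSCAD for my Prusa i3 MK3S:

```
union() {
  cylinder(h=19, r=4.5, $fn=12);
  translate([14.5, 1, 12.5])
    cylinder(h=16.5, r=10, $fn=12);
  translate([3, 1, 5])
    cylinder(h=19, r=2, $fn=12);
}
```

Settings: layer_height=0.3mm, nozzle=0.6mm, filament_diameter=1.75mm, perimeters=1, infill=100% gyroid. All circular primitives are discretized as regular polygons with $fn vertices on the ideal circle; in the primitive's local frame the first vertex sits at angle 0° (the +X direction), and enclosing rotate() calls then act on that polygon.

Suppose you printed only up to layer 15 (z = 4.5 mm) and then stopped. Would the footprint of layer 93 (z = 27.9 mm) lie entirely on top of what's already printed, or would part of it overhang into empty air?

Compare the two slices. At z = 4.5: the r=4.5 cylinder contributes a regular 12-gon of circumradius 4.5 (area = (12/2)·4.500²·sin(360°/12) = 60.75 mm²); the cylinder at (14.5, 1) is not intersected at this z (z outside [12.5, 29]); the cylinder at (3, 1) is not intersected at this z (z outside [5, 24]); Combining (union): only the r=4.5 cylinder is present, so the union is just that shape — area = 60.75 mm². At z = 27.9: the cylinder is not intersected at this z (z outside [0, 19]); the r=10 cylinder at (14.5, 1) gives a regular 12-gon of circumradius 10 (constant along its height) (area = (12/2)·10.000²·sin(360°/12) = 300.00 mm²); the cylinder at (3, 1) is not intersected at this z (z outside [5, 24]); Combining (union): only the r=10 cylinder at (14.5, 1) is present, so the union is just that shape — area = 300.00 mm². Checking containment: at z = 27.9 the cross-section extends beyond the z = 4.5 cross-section by about 300.00 mm².

part overhangs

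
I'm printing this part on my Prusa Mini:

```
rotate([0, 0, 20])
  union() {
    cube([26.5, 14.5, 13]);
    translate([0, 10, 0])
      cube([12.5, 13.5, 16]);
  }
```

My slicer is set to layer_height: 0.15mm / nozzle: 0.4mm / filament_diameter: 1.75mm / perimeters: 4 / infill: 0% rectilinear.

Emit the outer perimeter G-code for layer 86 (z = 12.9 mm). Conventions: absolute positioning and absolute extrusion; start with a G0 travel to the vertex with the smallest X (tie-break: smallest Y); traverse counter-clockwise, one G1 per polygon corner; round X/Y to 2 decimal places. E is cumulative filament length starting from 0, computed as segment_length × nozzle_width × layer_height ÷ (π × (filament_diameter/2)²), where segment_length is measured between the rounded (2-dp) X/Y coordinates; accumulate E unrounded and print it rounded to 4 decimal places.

G0 X-8.04 Y22.08 Z12.90
G1 X0.00 Y0.00 E0.5862
G1 X24.90 Y9.06 E1.2471
G1 X19.94 Y22.69 E1.6090
G1 X6.79 Y17.90 E1.9581
G1 X3.71 Y26.36 E2.1827
G1 X-8.04 Y22.08 E2.4946

At z = 12.9 mm: the cube is present — its section is the full 26.5×14.5 rectangle; the cube at (0, 10) (footprint 12.5×13.5) is included at this height; Taking the union: the regions partially overlap (shared area 56.25 mm²), so overlapping operands fuse into one piece — 1 connected region; (rotated 20° about Z; rotation is an isometry so areas/perimeters/island counts are preserved). The outline is a single polygon with 6 vertices. Extrusion per mm of travel: 0.4 × 0.15 / (π × 0.875²) = 0.024945. Accumulating E over each segment gives final E = 2.4946.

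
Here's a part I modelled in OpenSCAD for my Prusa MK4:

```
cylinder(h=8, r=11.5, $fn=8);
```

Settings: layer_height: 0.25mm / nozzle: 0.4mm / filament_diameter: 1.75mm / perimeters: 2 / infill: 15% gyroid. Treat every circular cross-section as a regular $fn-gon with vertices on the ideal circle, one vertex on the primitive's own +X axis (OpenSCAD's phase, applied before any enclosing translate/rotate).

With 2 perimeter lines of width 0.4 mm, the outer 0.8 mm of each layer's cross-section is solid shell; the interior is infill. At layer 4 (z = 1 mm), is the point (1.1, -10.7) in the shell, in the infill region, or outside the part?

At z = 1 mm: the r=11.5 cylinder contributes a regular 8-gon of circumradius 11.5. Overall, the cross-section is a single solid region. The nearest boundary edge runs (-0.00, -11.50)→(8.13, -8.13); distance from the point to it = 0.32 mm. The point is inside the cross-section, 0.32 mm from the nearest boundary — within the 0.8 mm shell band (2 × 0.4).

shell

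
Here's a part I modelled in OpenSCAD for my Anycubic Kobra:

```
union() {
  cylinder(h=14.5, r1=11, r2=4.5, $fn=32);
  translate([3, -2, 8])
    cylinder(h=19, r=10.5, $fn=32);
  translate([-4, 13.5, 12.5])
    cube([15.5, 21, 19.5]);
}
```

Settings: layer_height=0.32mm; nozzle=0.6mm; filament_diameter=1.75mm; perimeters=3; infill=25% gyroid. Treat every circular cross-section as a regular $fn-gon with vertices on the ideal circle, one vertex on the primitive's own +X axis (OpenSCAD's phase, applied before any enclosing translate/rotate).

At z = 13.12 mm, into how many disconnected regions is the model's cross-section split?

2

At z = 13.12 mm: the cone contributes a regular 32-gon of circumradius 5.119 (interpolated between r1=11 and r2=4.5 at t=0.905); the r=10.5 cylinder at (3, -2) gives a regular 32-gon of circumradius 10.5 (constant along its height); the 15.5×21 cube at (-4, 13.5) contributes its full rectangle; Combining (union): the regions partially overlap (shared area 81.78 mm²), so overlapping operands fuse into one piece — 2 connected regions. The result has 2 disconnected regions.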